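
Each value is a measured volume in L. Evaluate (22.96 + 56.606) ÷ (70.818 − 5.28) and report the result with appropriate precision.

1.214

22.96 + 56.606 = 79.566, limited to 2 d.p. → 4 s.f.; 70.818 − 5.28 = 65.538, limited to 2 d.p. → 4 s.f.
Carrying full precision, 79.566 ÷ 65.538 = 1.21404376087…; keep min(4, 4) = 4 s.f.
Rounded to 4 significant figures: 1.214.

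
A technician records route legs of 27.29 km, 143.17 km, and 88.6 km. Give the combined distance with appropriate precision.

27.29 km + 143.17 km + 88.6 km = 259.06 km.
Addition/subtraction keeps the fewest decimal places: 27.29 → 2 decimal places, 143.17 → 2 decimal places, 88.6 → 1 decimal place; limit is 1.
Rounded to 1 decimal place: 259.1 km.

259.1 km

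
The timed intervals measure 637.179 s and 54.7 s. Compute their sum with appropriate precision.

637.179 s + 54.7 s = 691.879 s.
Addition/subtraction keeps the fewest decimal places: 637.179 → 3 decimal places, 54.7 → 1 decimal place; limit is 1.
Rounded to 1 decimal place: 6.919 × 10² s.

6.919 × 10² s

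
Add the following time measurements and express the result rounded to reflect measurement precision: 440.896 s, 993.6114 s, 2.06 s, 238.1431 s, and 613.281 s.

2287.99 s

440.896 s + 993.6114 s + 2.06 s + 238.1431 s + 613.281 s = 2287.9915 s.
Addition/subtraction keeps the fewest decimal places: 440.896 → 3 decimal places, 993.6114 → 4 decimal places, 2.06 → 2 decimal places, 238.1431 → 4 decimal places, 613.281 → 3 decimal places; limit is 2.
Rounded to 2 decimal places: 2287.99 s.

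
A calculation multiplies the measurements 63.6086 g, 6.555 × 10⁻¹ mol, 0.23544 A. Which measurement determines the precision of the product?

63.6086 g → 6 s.f.; 6.555 × 10⁻¹ mol → 4 s.f.; 0.23544 A → 5 s.f.
The fewest is 4 significant figures, from 6.555 × 10⁻¹ mol.

6.555 × 10⁻¹ mol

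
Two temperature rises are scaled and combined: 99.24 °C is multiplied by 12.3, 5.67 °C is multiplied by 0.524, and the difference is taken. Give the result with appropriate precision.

99.24 × 12.3 = 1220.652 → 1.22 × 10³ °C (3 s.f., last digit at the 10^1 place).
5.67 × 0.524 = 2.97108 → 2.97 °C (3 s.f., last digit at the 10^-2 place).
Difference: 1217.68092 °C; keep the coarser place, 10^1.
Result: 1.22 × 10³ °C.

1.22 × 10³ °C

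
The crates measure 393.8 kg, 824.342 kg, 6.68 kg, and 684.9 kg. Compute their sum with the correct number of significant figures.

393.8 kg + 824.342 kg + 6.68 kg + 684.9 kg = 1909.722 kg.
Addition/subtraction keeps the fewest decimal places: 393.8 → 1 decimal place, 824.342 → 3 decimal places, 6.68 → 2 decimal places, 684.9 → 1 decimal place; limit is 1.
Rounded to 1 decimal place: 1909.7 kg.

1909.7 kg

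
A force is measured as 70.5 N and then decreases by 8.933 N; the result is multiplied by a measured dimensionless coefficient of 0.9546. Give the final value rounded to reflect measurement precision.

70.5 N − 8.933 N = 61.567 N; the difference is limited to 1 decimal place (3 s.f.).
Carrying full precision, 61.567 × 0.9546 = 58.7718582 N; 0.9546 has 4 s.f., so the result keeps min(3, 4) = 3 s.f.
Rounded to 3 significant figures: 58.8 N.

58.8 N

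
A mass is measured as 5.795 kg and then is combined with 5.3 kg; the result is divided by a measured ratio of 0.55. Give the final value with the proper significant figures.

5.795 kg + 5.3 kg = 11.095 kg; the sum is limited to 1 decimal place (3 s.f.).
Carrying full precision, 11.095 ÷ 0.55 = 20.1727272727… kg; 0.55 has 2 s.f., so the result keeps min(3, 2) = 2 s.f.
Rounded to 2 significant figures: 20. kg.

20. kg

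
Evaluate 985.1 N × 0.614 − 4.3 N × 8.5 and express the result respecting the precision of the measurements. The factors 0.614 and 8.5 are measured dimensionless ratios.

985.1 × 0.614 = 604.8514 → 605 N (3 s.f., last digit at the 10^0 place).
4.3 × 8.5 = 36.55 → 37 N (2 s.f., last digit at the 10^0 place).
Difference: 568.3014 N; keep the coarser place, 10^0.
Result: 568 N.

568 N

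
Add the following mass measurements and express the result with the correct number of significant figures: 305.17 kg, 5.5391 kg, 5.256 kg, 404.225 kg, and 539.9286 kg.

1260.12 kg

305.17 kg + 5.5391 kg + 5.256 kg + 404.225 kg + 539.9286 kg = 1260.1187 kg.
Addition/subtraction keeps the fewest decimal places: 305.17 → 2 decimal places, 5.5391 → 4 decimal places, 5.256 → 3 decimal places, 404.225 → 3 decimal places, 539.9286 → 4 decimal places; limit is 2.
Rounded to 2 decimal places: 1260.12 kg.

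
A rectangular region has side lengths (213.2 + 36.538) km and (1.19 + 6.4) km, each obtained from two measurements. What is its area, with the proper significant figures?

213.2 + 36.538 = 249.738, limited to 1 d.p. → 4 s.f.; 1.19 + 6.4 = 7.59, limited to 1 d.p. → 2 s.f.
Carrying full precision, 249.738 × 7.59 = 1895.51142; keep min(4, 2) = 2 s.f.
Rounded to 2 significant figures: 1.9 × 10³ km².

1.9 × 10³ km²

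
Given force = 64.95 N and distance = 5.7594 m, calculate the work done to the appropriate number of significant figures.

work done = 64.95 N × 5.7594 m = 374.07303 J.
64.95 has 4 significant figures; 5.7594 has 5.
Division/multiplication keeps the fewest: 4 significant figures.
Rounded: 374.1 J.

374.1 J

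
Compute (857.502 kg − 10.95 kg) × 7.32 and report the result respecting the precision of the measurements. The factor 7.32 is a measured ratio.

857.502 kg − 10.95 kg = 846.552 kg; the difference is limited to 2 decimal places (5 s.f.).
Carrying full precision, 846.552 × 7.32 = 6196.76064 kg; 7.32 has 3 s.f., so the result keeps min(5, 3) = 3 s.f.
Rounded to 3 significant figures: 6.20 × 10³ kg.

6.20 × 10³ kg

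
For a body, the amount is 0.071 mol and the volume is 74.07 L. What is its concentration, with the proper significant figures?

concentration = 0.071 mol ÷ 74.07 L = 0.0009585527204… mol/L.
0.071 has 2 significant figures; 74.07 has 4.
Division/multiplication keeps the fewest: 2 significant figures.
Rounded: 9.6 × 10⁻⁴ mol/L.

9.6 × 10⁻⁴ mol/L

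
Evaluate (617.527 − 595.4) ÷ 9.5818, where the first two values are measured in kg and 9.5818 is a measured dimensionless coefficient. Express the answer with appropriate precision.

617.527 kg − 595.4 kg = 22.127 kg; the difference is limited to 1 decimal place (3 s.f.).
Carrying full precision, 22.127 ÷ 9.5818 = 2.30927383164… kg; 9.5818 has 5 s.f., so the result keeps min(3, 5) = 3 s.f.
Rounded to 3 significant figures: 2.31 kg.

2.31 kg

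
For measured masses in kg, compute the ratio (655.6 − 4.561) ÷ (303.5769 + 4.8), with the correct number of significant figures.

2.111

655.6 − 4.561 = 651.039, limited to 1 d.p. → 4 s.f.; 303.5769 + 4.8 = 308.3769, limited to 1 d.p. → 4 s.f.
Carrying full precision, 651.039 ÷ 308.3769 = 2.11117953388…; keep min(4, 4) = 4 s.f.
Rounded to 4 significant figures: 2.111.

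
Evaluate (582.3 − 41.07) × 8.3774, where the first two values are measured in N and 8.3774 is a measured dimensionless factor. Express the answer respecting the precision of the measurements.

582.3 N − 41.07 N = 541.23 N; the difference is limited to 1 decimal place (4 s.f.).
Carrying full precision, 541.23 × 8.3774 = 4534.100202 N; 8.3774 has 5 s.f., so the result keeps min(4, 5) = 4 s.f.
Rounded to 4 significant figures: 4.534 × 10^3 N.

4.534 × 10^3 N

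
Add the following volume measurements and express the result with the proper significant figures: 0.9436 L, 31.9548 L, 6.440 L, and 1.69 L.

41.03 L

0.9436 L + 31.9548 L + 6.440 L + 1.69 L = 41.0284 L.
Addition/subtraction keeps the fewest decimal places: 0.9436 → 4 decimal places, 31.9548 → 4 decimal places, 6.440 → 3 decimal places, 1.69 → 2 decimal places; limit is 2.
Rounded to 2 decimal places: 41.03 L.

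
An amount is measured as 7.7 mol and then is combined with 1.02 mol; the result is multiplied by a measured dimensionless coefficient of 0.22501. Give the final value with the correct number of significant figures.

7.7 mol + 1.02 mol = 8.72 mol; the sum is limited to 1 decimal place (2 s.f.).
Carrying full precision, 8.72 × 0.22501 = 1.9620872 mol; 0.22501 has 5 s.f., so the result keeps min(2, 5) = 2 s.f.
Rounded to 2 significant figures: 2.0 mol.

2.0 mol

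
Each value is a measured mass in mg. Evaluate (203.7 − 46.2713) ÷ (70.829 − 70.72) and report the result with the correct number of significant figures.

203.7 − 46.2713 = 157.4287, limited to 1 d.p. → 4 s.f.; 70.829 − 70.72 = 0.109, limited to 2 d.p. → 2 s.f.
Carrying full precision, 157.4287 ÷ 0.109 = 1444.3; keep min(4, 2) = 2 s.f.
Rounded to 2 significant figures: 1.4 × 10^3.

1.4 × 10^3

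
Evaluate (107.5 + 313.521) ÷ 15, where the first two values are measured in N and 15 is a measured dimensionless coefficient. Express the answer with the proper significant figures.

28 N

107.5 N + 313.521 N = 421.021 N; the sum is limited to 1 decimal place (4 s.f.).
Carrying full precision, 421.021 ÷ 15 = 28.0680666667… N; 15 has 2 s.f., so the result keeps min(4, 2) = 2 s.f.
Rounded to 2 significant figures: 28 N.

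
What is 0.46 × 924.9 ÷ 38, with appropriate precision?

0.46 × 924.9 ÷ 38 = 11.1961578947…
Multiplication/division keeps the fewest significant figures: 0.46 → 2 s.f., 924.9 → 4 s.f., 38 → 2 s.f.; limit is 2.
Rounded to 2 significant figures: 11.

11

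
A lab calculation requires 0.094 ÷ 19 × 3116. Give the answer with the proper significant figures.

15

0.094 ÷ 19 × 3116 = 15.416
Multiplication/division keeps the fewest significant figures: 0.094 → 2 s.f., 19 → 2 s.f., 3116 → 4 s.f.; limit is 2.
Rounded to 2 significant figures: 15.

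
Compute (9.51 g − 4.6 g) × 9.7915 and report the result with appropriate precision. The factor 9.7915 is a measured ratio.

9.51 g − 4.6 g = 4.91 g; the difference is limited to 1 decimal place (2 s.f.).
Carrying full precision, 4.91 × 9.7915 = 48.076265 g; 9.7915 has 5 s.f., so the result keeps min(2, 5) = 2 s.f.
Rounded to 2 significant figures: 48 g.

48 g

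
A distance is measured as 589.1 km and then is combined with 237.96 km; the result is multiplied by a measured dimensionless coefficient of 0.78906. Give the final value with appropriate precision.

652.6 km

589.1 km + 237.96 km = 827.06 km; the sum is limited to 1 decimal place (4 s.f.).
Carrying full precision, 827.06 × 0.78906 = 652.5999636 km; 0.78906 has 5 s.f., so the result keeps min(4, 5) = 4 s.f.
Rounded to 4 significant figures: 652.6 km.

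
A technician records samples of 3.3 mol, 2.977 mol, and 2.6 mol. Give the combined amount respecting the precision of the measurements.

8.9 mol

3.3 mol + 2.977 mol + 2.6 mol = 8.877 mol.
Addition/subtraction keeps the fewest decimal places: 3.3 → 1 decimal place, 2.977 → 3 decimal places, 2.6 → 1 decimal place; limit is 1.
Rounded to 1 decimal place: 8.9 mol.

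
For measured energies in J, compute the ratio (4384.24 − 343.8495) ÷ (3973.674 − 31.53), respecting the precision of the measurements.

1.02492

4384.24 − 343.8495 = 4040.3905, limited to 2 d.p. → 6 s.f.; 3973.674 − 31.53 = 3942.144, limited to 2 d.p. → 6 s.f.
Carrying full precision, 4040.3905 ÷ 3942.144 = 1.02492209823…; keep min(6, 6) = 6 s.f.
Rounded to 6 significant figures: 1.02492.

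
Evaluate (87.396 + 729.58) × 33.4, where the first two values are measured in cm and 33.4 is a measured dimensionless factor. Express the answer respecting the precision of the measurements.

87.396 cm + 729.58 cm = 816.976 cm; the sum is limited to 2 decimal places (5 s.f.).
Carrying full precision, 816.976 × 33.4 = 27286.9984 cm; 33.4 has 3 s.f., so the result keeps min(5, 3) = 3 s.f.
Rounded to 3 significant figures: 2.73 × 10⁴ cm.

2.73 × 10⁴ cm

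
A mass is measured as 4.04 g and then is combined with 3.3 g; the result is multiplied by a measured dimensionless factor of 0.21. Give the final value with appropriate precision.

1.5 g

4.04 g + 3.3 g = 7.34 g; the sum is limited to 1 decimal place (2 s.f.).
Carrying full precision, 7.34 × 0.21 = 1.5414 g; 0.21 has 2 s.f., so the result keeps min(2, 2) = 2 s.f.
Rounded to 2 significant figures: 1.5 g.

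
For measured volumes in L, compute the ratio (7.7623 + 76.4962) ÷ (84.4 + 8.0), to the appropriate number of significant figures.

7.7623 + 76.4962 = 84.2585, limited to 4 d.p. → 6 s.f.; 84.4 + 8.0 = 92.4, limited to 1 d.p. → 3 s.f.
Carrying full precision, 84.2585 ÷ 92.4 = 0.911888528139…; keep min(6, 3) = 3 s.f.
Rounded to 3 significant figures: 0.912.

0.912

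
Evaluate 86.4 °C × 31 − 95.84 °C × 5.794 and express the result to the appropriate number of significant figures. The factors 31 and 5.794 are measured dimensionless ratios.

2.1 × 10³ °C

86.4 × 31 = 2678.4 → 2.7 × 10³ °C (2 s.f., last digit at the 10^2 place).
95.84 × 5.794 = 555.29696 → 555.3 °C (4 s.f., last digit at the 10^-1 place).
Difference: 2123.10304 °C; keep the coarser place, 10^2.
Result: 2.1 × 10³ °C.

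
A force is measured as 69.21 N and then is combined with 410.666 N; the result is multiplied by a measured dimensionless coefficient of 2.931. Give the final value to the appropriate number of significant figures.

69.21 N + 410.666 N = 479.876 N; the sum is limited to 2 decimal places (5 s.f.).
Carrying full precision, 479.876 × 2.931 = 1406.516556 N; 2.931 has 4 s.f., so the result keeps min(5, 4) = 4 s.f.
Rounded to 4 significant figures: 1407 N.

1407 N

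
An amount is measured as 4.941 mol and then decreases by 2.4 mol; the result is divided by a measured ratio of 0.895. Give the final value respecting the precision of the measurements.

4.941 mol − 2.4 mol = 2.541 mol; the difference is limited to 1 decimal place (2 s.f.).
Carrying full precision, 2.541 ÷ 0.895 = 2.83910614525… mol; 0.895 has 3 s.f., so the result keeps min(2, 3) = 2 s.f.
Rounded to 2 significant figures: 2.8 mol.

2.8 mol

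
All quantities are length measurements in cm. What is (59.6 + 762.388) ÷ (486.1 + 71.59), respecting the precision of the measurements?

1.474

59.6 + 762.388 = 821.988, limited to 1 d.p. → 4 s.f.; 486.1 + 71.59 = 557.69, limited to 1 d.p. → 4 s.f.
Carrying full precision, 821.988 ÷ 557.69 = 1.4739156162…; keep min(4, 4) = 4 s.f.
Rounded to 4 significant figures: 1.474.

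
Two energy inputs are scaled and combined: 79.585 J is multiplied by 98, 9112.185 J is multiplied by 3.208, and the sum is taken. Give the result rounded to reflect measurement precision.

79.585 × 98 = 7799.33 → 7.8 × 10³ J (2 s.f., last digit at the 10^2 place).
9112.185 × 3.208 = 29231.88948 → 2.923 × 10⁴ J (4 s.f., last digit at the 10^1 place).
Sum: 37031.21948 J; keep the coarser place, 10^2.
Result: 3.70 × 10⁴ J.

3.70 × 10⁴ J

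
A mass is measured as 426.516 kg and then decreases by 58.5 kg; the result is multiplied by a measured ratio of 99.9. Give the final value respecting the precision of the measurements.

3.68 × 10^4 kg

426.516 kg − 58.5 kg = 368.016 kg; the difference is limited to 1 decimal place (4 s.f.).
Carrying full precision, 368.016 × 99.9 = 36764.7984 kg; 99.9 has 3 s.f., so the result keeps min(4, 3) = 3 s.f.
Rounded to 3 significant figures: 3.68 × 10^4 kg.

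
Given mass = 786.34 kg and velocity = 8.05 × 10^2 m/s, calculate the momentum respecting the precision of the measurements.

momentum = 786.34 kg × 8.05 × 10^2 m/s = 633003.7 kg·m/s.
786.34 has 5 significant figures; 8.05 × 10^2 has 3.
Division/multiplication keeps the fewest: 3 significant figures.
Rounded: 6.33 × 10^5 kg·m/s.

6.33 × 10^5 kg·m/s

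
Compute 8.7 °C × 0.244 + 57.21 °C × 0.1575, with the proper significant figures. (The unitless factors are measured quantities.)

11.1 °C

8.7 × 0.244 = 2.1228 → 2.1 °C (2 s.f., last digit at the 10^-1 place).
57.21 × 0.1575 = 9.010575 → 9.011 °C (4 s.f., last digit at the 10^-3 place).
Sum: 11.133375 °C; keep the coarser place, 10^-1.
Result: 11.1 °C.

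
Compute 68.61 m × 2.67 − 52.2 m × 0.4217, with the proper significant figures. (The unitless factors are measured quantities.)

68.61 × 2.67 = 183.1887 → 183 m (3 s.f., last digit at the 10^0 place).
52.2 × 0.4217 = 22.01274 → 22.0 m (3 s.f., last digit at the 10^-1 place).
Difference: 161.17596 m; keep the coarser place, 10^0.
Result: 161 m.

161 m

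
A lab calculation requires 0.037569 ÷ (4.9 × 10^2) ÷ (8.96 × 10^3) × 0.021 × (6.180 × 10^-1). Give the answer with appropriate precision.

1.1 × 10^-10

0.037569 ÷ (4.9 × 10^2) ÷ (8.96 × 10^3) × 0.021 × (6.180 × 10^-1) = 1.11053772321 × 10^-10…
Multiplication/division keeps the fewest significant figures: 0.037569 → 5 s.f., 4.9 × 10^2 → 2 s.f., 8.96 × 10^3 → 3 s.f., 0.021 → 2 s.f., 6.180 × 10^-1 → 4 s.f.; limit is 2.
Rounded to 2 significant figures: 1.1 × 10^-10.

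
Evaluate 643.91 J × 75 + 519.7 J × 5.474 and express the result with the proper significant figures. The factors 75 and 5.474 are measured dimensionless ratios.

643.91 × 75 = 48293.25 → 4.8 × 10^4 J (2 s.f., last digit at the 10^3 place).
519.7 × 5.474 = 2844.8378 → 2845 J (4 s.f., last digit at the 10^0 place).
Sum: 51138.0878 J; keep the coarser place, 10^3.
Result: 5.1 × 10^4 J.

5.1 × 10^4 J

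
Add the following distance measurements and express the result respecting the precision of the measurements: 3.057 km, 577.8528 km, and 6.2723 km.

3.057 km + 577.8528 km + 6.2723 km = 587.1821 km.
Addition/subtraction keeps the fewest decimal places: 3.057 → 3 decimal places, 577.8528 → 4 decimal places, 6.2723 → 4 decimal places; limit is 3.
Rounded to 3 decimal places: 587.182 km.

587.182 km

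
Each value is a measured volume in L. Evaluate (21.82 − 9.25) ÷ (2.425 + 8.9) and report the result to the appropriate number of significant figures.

21.82 − 9.25 = 12.57, limited to 2 d.p. → 4 s.f.; 2.425 + 8.9 = 11.325, limited to 1 d.p. → 3 s.f.
Carrying full precision, 12.57 ÷ 11.325 = 1.10993377483…; keep min(4, 3) = 3 s.f.
Rounded to 3 significant figures: 1.11.

1.11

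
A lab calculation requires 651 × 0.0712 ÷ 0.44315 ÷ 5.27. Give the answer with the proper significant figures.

651 × 0.0712 ÷ 0.44315 ÷ 5.27 = 19.8472167836…
Multiplication/division keeps the fewest significant figures: 651 → 3 s.f., 0.0712 → 3 s.f., 0.44315 → 5 s.f., 5.27 → 3 s.f.; limit is 3.
Rounded to 3 significant figures: 19.8.

19.8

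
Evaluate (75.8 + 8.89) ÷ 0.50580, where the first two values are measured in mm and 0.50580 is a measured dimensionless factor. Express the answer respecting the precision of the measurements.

167 mm

75.8 mm + 8.89 mm = 84.69 mm; the sum is limited to 1 decimal place (3 s.f.).
Carrying full precision, 84.69 ÷ 0.50580 = 167.43772242… mm; 0.50580 has 5 s.f., so the result keeps min(3, 5) = 3 s.f.
Rounded to 3 significant figures: 167 mm.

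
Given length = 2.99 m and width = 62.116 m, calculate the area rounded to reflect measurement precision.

186 m²

area = 2.99 m × 62.116 m = 185.72684 m².
2.99 has 3 significant figures; 62.116 has 5.
Division/multiplication keeps the fewest: 3 significant figures.
Rounded: 186 m².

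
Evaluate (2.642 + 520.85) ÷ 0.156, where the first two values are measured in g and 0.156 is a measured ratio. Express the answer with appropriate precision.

2.642 g + 520.85 g = 523.492 g; the sum is limited to 2 decimal places (5 s.f.).
Carrying full precision, 523.492 ÷ 0.156 = 3355.71794872… g; 0.156 has 3 s.f., so the result keeps min(5, 3) = 3 s.f.
Rounded to 3 significant figures: 3.36 × 10^3 g.

3.36 × 10^3 g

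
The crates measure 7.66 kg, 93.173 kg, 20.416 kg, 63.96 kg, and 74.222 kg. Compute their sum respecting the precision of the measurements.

2.5943 × 10^2 kg

7.66 kg + 93.173 kg + 20.416 kg + 63.96 kg + 74.222 kg = 259.431 kg.
Addition/subtraction keeps the fewest decimal places: 7.66 → 2 decimal places, 93.173 → 3 decimal places, 20.416 → 3 decimal places, 63.96 → 2 decimal places, 74.222 → 3 decimal places; limit is 2.
Rounded to 2 decimal places: 2.5943 × 10^2 kg.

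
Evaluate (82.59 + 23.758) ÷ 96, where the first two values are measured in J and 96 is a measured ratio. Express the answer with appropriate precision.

1.1 J

82.59 J + 23.758 J = 106.348 J; the sum is limited to 2 decimal places (5 s.f.).
Carrying full precision, 106.348 ÷ 96 = 1.10779166667… J; 96 has 2 s.f., so the result keeps min(5, 2) = 2 s.f.
Rounded to 2 significant figures: 1.1 J.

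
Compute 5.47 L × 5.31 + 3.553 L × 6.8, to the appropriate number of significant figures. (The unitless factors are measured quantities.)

53 L

5.47 × 5.31 = 29.0457 → 29.0 L (3 s.f., last digit at the 10^-1 place).
3.553 × 6.8 = 24.1604 → 24 L (2 s.f., last digit at the 10^0 place).
Sum: 53.2061 L; keep the coarser place, 10^0.
Result: 53 L.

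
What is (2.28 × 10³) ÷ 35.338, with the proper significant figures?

(2.28 × 10³) ÷ 35.338 = 64.5197804064…
Multiplication/division keeps the fewest significant figures: 2.28 × 10³ → 3 s.f., 35.338 → 5 s.f.; limit is 3.
Rounded to 3 significant figures: 64.5.

64.5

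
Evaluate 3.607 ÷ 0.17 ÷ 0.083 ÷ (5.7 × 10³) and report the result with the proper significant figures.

0.045

3.607 ÷ 0.17 ÷ 0.083 ÷ (5.7 × 10³) = 0.0448481231427…
Multiplication/division keeps the fewest significant figures: 3.607 → 4 s.f., 0.17 → 2 s.f., 0.083 → 2 s.f., 5.7 × 10³ → 2 s.f.; limit is 2.
Rounded to 2 significant figures: 0.045.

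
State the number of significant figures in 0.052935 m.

0.052935: leading zeros are not significant.

5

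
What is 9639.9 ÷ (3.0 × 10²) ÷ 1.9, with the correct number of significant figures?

17

9639.9 ÷ (3.0 × 10²) ÷ 1.9 = 16.9121052632…
Multiplication/division keeps the fewest significant figures: 9639.9 → 5 s.f., 3.0 × 10² → 2 s.f., 1.9 → 2 s.f.; limit is 2.
Rounded to 2 significant figures: 17.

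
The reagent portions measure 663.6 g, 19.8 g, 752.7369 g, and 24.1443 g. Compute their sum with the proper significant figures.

1.4603 × 10³ g

663.6 g + 19.8 g + 752.7369 g + 24.1443 g = 1460.2812 g.
Addition/subtraction keeps the fewest decimal places: 663.6 → 1 decimal place, 19.8 → 1 decimal place, 752.7369 → 4 decimal places, 24.1443 → 4 decimal places; limit is 1.
Rounded to 1 decimal place: 1.4603 × 10³ g.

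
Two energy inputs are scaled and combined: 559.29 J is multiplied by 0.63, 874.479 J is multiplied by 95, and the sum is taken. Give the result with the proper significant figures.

559.29 × 0.63 = 352.3527 → 3.5 × 10² J (2 s.f., last digit at the 10^1 place).
874.479 × 95 = 83075.505 → 8.3 × 10⁴ J (2 s.f., last digit at the 10^3 place).
Sum: 83427.8577 J; keep the coarser place, 10^3.
Result: 8.3 × 10⁴ J.

8.3 × 10⁴ J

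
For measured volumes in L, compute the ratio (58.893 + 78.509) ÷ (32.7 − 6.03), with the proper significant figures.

58.893 + 78.509 = 137.402, limited to 3 d.p. → 6 s.f.; 32.7 − 6.03 = 26.67, limited to 1 d.p. → 3 s.f.
Carrying full precision, 137.402 ÷ 26.67 = 5.15193100862…; keep min(6, 3) = 3 s.f.
Rounded to 3 significant figures: 5.15.

5.15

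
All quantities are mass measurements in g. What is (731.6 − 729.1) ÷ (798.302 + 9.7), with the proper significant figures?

731.6 − 729.1 = 2.5, limited to 1 d.p. → 2 s.f.; 798.302 + 9.7 = 808.002, limited to 1 d.p. → 4 s.f.
Carrying full precision, 2.5 ÷ 808.002 = 0.0030940517474…; keep min(2, 4) = 2 s.f.
Rounded to 2 significant figures: 0.0031.

0.0031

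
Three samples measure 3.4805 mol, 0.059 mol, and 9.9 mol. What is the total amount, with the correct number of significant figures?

3.4805 mol + 0.059 mol + 9.9 mol = 13.4395 mol.
Addition/subtraction keeps the fewest decimal places: 3.4805 → 4 decimal places, 0.059 → 3 decimal places, 9.9 → 1 decimal place; limit is 1.
Rounded to 1 decimal place: 13.4 mol.

13.4 mol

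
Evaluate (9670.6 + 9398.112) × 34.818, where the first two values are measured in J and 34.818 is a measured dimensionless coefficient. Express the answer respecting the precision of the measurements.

9670.6 J + 9398.112 J = 19068.712 J; the sum is limited to 1 decimal place (6 s.f.).
Carrying full precision, 19068.712 × 34.818 = 663934.414416 J; 34.818 has 5 s.f., so the result keeps min(6, 5) = 5 s.f.
Rounded to 5 significant figures: 6.6393 × 10^5 J.

6.6393 × 10^5 J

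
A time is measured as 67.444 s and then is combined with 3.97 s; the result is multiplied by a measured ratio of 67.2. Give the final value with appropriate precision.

67.444 s + 3.97 s = 71.414 s; the sum is limited to 2 decimal places (4 s.f.).
Carrying full precision, 71.414 × 67.2 = 4799.0208 s; 67.2 has 3 s.f., so the result keeps min(4, 3) = 3 s.f.
Rounded to 3 significant figures: 4.80 × 10³ s.

4.80 × 10³ s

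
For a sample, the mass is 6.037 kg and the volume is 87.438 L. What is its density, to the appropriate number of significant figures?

0.06904 kg/L

density = 6.037 kg ÷ 87.438 L = 0.0690432077586… kg/L.
6.037 has 4 significant figures; 87.438 has 5.
Division/multiplication keeps the fewest: 4 significant figures.
Rounded: 0.06904 kg/L.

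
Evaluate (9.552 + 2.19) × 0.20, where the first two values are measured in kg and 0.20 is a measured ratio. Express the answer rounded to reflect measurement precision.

2.3 kg

9.552 kg + 2.19 kg = 11.742 kg; the sum is limited to 2 decimal places (4 s.f.).
Carrying full precision, 11.742 × 0.20 = 2.3484 kg; 0.20 has 2 s.f., so the result keeps min(4, 2) = 2 s.f.
Rounded to 2 significant figures: 2.3 kg.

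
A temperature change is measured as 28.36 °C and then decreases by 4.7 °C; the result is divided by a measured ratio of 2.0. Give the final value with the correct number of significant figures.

28.36 °C − 4.7 °C = 23.66 °C; the difference is limited to 1 decimal place (3 s.f.).
Carrying full precision, 23.66 ÷ 2.0 = 11.83 °C; 2.0 has 2 s.f., so the result keeps min(3, 2) = 2 s.f.
Rounded to 2 significant figures: 12 °C.

12 °C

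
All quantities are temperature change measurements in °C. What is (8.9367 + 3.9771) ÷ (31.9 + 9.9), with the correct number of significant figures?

0.309

8.9367 + 3.9771 = 12.9138, limited to 4 d.p. → 6 s.f.; 31.9 + 9.9 = 41.8, limited to 1 d.p. → 3 s.f.
Carrying full precision, 12.9138 ÷ 41.8 = 0.308942583732…; keep min(6, 3) = 3 s.f.
Rounded to 3 significant figures: 0.309.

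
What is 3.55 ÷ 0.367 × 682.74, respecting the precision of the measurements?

6.60 × 10^3

3.55 ÷ 0.367 × 682.74 = 6604.16076294…
Multiplication/division keeps the fewest significant figures: 3.55 → 3 s.f., 0.367 → 3 s.f., 682.74 → 5 s.f.; limit is 3.
Rounded to 3 significant figures: 6.60 × 10^3.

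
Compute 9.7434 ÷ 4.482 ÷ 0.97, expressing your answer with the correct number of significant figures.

9.7434 ÷ 4.482 ÷ 0.97 = 2.24112946632…
Multiplication/division keeps the fewest significant figures: 9.7434 → 5 s.f., 4.482 → 4 s.f., 0.97 → 2 s.f.; limit is 2.
Rounded to 2 significant figures: 2.2.

2.2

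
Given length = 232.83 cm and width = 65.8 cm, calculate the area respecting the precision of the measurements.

area = 232.83 cm × 65.8 cm = 15320.214 cm².
232.83 has 5 significant figures; 65.8 has 3.
Division/multiplication keeps the fewest: 3 significant figures.
Rounded: 1.53 × 10^4 cm².

1.53 × 10^4 cm²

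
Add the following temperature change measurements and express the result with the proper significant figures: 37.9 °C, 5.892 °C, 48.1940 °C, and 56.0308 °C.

148.0 °C

37.9 °C + 5.892 °C + 48.1940 °C + 56.0308 °C = 148.0168 °C.
Addition/subtraction keeps the fewest decimal places: 37.9 → 1 decimal place, 5.892 → 3 decimal places, 48.1940 → 4 decimal places, 56.0308 → 4 decimal places; limit is 1.
Rounded to 1 decimal place: 148.0 °C.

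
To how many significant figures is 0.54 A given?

0.54: leading zeros are not significant.

2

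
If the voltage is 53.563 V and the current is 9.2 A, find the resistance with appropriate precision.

resistance = 53.563 V ÷ 9.2 A = 5.82206521739… Ω.
53.563 has 5 significant figures; 9.2 has 2.
Division/multiplication keeps the fewest: 2 significant figures.
Rounded: 5.8 Ω.

5.8 Ω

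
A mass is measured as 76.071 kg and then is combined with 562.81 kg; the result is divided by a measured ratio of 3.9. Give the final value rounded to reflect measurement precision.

76.071 kg + 562.81 kg = 638.881 kg; the sum is limited to 2 decimal places (5 s.f.).
Carrying full precision, 638.881 ÷ 3.9 = 163.815641026… kg; 3.9 has 2 s.f., so the result keeps min(5, 2) = 2 s.f.
Rounded to 2 significant figures: 1.6 × 10^2 kg.

1.6 × 10^2 kg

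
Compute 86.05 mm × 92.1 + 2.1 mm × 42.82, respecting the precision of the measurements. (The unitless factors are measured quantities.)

86.05 × 92.1 = 7925.205 → 7.93 × 10³ mm (3 s.f., last digit at the 10^1 place).
2.1 × 42.82 = 89.922 → 90. mm (2 s.f., last digit at the 10^0 place).
Sum: 8015.127 mm; keep the coarser place, 10^1.
Result: 8.02 × 10³ mm.

8.02 × 10³ mm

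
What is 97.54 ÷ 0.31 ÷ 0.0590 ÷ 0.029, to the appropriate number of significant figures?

97.54 ÷ 0.31 ÷ 0.0590 ÷ 0.029 = 183895.477084…
Multiplication/division keeps the fewest significant figures: 97.54 → 4 s.f., 0.31 → 2 s.f., 0.0590 → 3 s.f., 0.029 → 2 s.f.; limit is 2.
Rounded to 2 significant figures: 1.8 × 10⁵.

1.8 × 10⁵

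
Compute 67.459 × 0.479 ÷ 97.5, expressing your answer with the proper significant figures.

67.459 × 0.479 ÷ 97.5 = 0.331413958974…
Multiplication/division keeps the fewest significant figures: 67.459 → 5 s.f., 0.479 → 3 s.f., 97.5 → 3 s.f.; limit is 3.
Rounded to 3 significant figures: 0.331.

0.331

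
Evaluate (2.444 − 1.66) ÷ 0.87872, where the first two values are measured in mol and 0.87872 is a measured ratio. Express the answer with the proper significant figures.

0.89 mol

2.444 mol − 1.66 mol = 0.784 mol; the difference is limited to 2 decimal places (2 s.f.).
Carrying full precision, 0.784 ÷ 0.87872 = 0.892206846322… mol; 0.87872 has 5 s.f., so the result keeps min(2, 5) = 2 s.f.
Rounded to 2 significant figures: 0.89 mol.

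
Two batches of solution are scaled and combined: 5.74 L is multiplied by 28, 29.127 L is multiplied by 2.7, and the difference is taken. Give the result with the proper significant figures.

5.74 × 28 = 160.72 → 1.6 × 10² L (2 s.f., last digit at the 10^1 place).
29.127 × 2.7 = 78.6429 → 79 L (2 s.f., last digit at the 10^0 place).
Difference: 82.0771 L; keep the coarser place, 10^1.
Result: 8 × 10¹ L.

8 × 10¹ L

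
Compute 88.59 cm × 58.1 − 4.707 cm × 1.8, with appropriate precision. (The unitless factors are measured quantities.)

88.59 × 58.1 = 5147.079 → 5.15 × 10³ cm (3 s.f., last digit at the 10^1 place).
4.707 × 1.8 = 8.4726 → 8.5 cm (2 s.f., last digit at the 10^-1 place).
Difference: 5138.6064 cm; keep the coarser place, 10^1.
Result: 5.14 × 10³ cm.

5.14 × 10³ cm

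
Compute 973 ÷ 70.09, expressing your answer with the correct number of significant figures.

973 ÷ 70.09 = 13.8821515195…
Multiplication/division keeps the fewest significant figures: 973 → 3 s.f., 70.09 → 4 s.f.; limit is 3.
Rounded to 3 significant figures: 13.9.

13.9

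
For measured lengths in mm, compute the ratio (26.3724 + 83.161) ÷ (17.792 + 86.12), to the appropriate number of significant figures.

26.3724 + 83.161 = 109.5334, limited to 3 d.p. → 6 s.f.; 17.792 + 86.12 = 103.912, limited to 2 d.p. → 5 s.f.
Carrying full precision, 109.5334 ÷ 103.912 = 1.05409769805…; keep min(6, 5) = 5 s.f.
Rounded to 5 significant figures: 1.0541.

1.0541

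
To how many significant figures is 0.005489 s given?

4

0.005489: leading zeros are not significant.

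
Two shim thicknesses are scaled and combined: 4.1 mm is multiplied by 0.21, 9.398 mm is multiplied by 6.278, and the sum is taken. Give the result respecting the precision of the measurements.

4.1 × 0.21 = 0.861 → 0.86 mm (2 s.f., last digit at the 10^-2 place).
9.398 × 6.278 = 59.000644 → 59.00 mm (4 s.f., last digit at the 10^-2 place).
Sum: 59.861644 mm; keep the coarser place, 10^-2.
Result: 59.86 mm.

59.86 mm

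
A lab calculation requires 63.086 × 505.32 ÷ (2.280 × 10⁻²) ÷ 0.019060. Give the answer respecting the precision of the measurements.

63.086 × 505.32 ÷ (2.280 × 10⁻²) ÷ 0.019060 = 73357029.3257…
Multiplication/division keeps the fewest significant figures: 63.086 → 5 s.f., 505.32 → 5 s.f., 2.280 × 10⁻² → 4 s.f., 0.019060 → 5 s.f.; limit is 4.
Rounded to 4 significant figures: 7.336 × 10⁷.

7.336 × 10⁷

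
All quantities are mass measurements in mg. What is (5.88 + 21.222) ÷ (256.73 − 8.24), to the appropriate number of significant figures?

5.88 + 21.222 = 27.102, limited to 2 d.p. → 4 s.f.; 256.73 − 8.24 = 248.49, limited to 2 d.p. → 5 s.f.
Carrying full precision, 27.102 ÷ 248.49 = 0.10906676325…; keep min(4, 5) = 4 s.f.
Rounded to 4 significant figures: 0.1091.

0.1091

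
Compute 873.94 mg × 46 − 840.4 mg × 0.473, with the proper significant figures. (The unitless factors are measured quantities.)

873.94 × 46 = 40201.24 → 4.0 × 10⁴ mg (2 s.f., last digit at the 10^3 place).
840.4 × 0.473 = 397.5092 → 3.98 × 10² mg (3 s.f., last digit at the 10^0 place).
Difference: 39803.7308 mg; keep the coarser place, 10^3.
Result: 4.0 × 10⁴ mg.

4.0 × 10⁴ mg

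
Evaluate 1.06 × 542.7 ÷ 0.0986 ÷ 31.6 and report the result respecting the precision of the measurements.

1.06 × 542.7 ÷ 0.0986 ÷ 31.6 = 184.629753254…
Multiplication/division keeps the fewest significant figures: 1.06 → 3 s.f., 542.7 → 4 s.f., 0.0986 → 3 s.f., 31.6 → 3 s.f.; limit is 3.
Rounded to 3 significant figures: 185.

185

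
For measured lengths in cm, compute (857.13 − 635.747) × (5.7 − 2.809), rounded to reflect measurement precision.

857.13 − 635.747 = 221.383, limited to 2 d.p. → 5 s.f.; 5.7 − 2.809 = 2.891, limited to 1 d.p. → 2 s.f.
Carrying full precision, 221.383 × 2.891 = 640.018253; keep min(5, 2) = 2 s.f.
Rounded to 2 significant figures: 6.4 × 10² cm².

6.4 × 10² cm²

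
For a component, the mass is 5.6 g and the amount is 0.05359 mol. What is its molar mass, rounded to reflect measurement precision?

molar mass = 5.6 g ÷ 0.05359 mol = 104.497107669… g/mol.
5.6 has 2 significant figures; 0.05359 has 4.
Division/multiplication keeps the fewest: 2 significant figures.
Rounded: 1.0 × 10² g/mol.

1.0 × 10² g/mol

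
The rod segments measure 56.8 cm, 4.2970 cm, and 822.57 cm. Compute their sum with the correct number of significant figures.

883.7 cm

56.8 cm + 4.2970 cm + 822.57 cm = 883.6670 cm.
Addition/subtraction keeps the fewest decimal places: 56.8 → 1 decimal place, 4.2970 → 4 decimal places, 822.57 → 2 decimal places; limit is 1.
Rounded to 1 decimal place: 883.7 cm.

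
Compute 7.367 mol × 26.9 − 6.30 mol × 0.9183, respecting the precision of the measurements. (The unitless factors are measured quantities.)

7.367 × 26.9 = 198.1723 → 198 mol (3 s.f., last digit at the 10^0 place).
6.30 × 0.9183 = 5.78529 → 5.79 mol (3 s.f., last digit at the 10^-2 place).
Difference: 192.38701 mol; keep the coarser place, 10^0.
Result: 192 mol.

192 mol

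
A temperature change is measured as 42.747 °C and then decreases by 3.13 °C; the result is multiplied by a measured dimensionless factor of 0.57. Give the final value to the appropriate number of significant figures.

23 °C

42.747 °C − 3.13 °C = 39.617 °C; the difference is limited to 2 decimal places (4 s.f.).
Carrying full precision, 39.617 × 0.57 = 22.58169 °C; 0.57 has 2 s.f., so the result keeps min(4, 2) = 2 s.f.
Rounded to 2 significant figures: 23 °C.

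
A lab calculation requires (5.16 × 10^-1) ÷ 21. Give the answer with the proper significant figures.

0.025

(5.16 × 10^-1) ÷ 21 = 0.0245714285714…
Multiplication/division keeps the fewest significant figures: 5.16 × 10^-1 → 3 s.f., 21 → 2 s.f.; limit is 2.
Rounded to 2 significant figures: 0.025.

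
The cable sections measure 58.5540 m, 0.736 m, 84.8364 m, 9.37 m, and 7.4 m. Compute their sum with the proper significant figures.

160.9 m

58.5540 m + 0.736 m + 84.8364 m + 9.37 m + 7.4 m = 160.8964 m.
Addition/subtraction keeps the fewest decimal places: 58.5540 → 4 decimal places, 0.736 → 3 decimal places, 84.8364 → 4 decimal places, 9.37 → 2 decimal places, 7.4 → 1 decimal place; limit is 1.
Rounded to 1 decimal place: 160.9 m.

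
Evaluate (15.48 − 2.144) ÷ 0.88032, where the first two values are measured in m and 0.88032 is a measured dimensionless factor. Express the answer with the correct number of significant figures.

15.15 m

15.48 m − 2.144 m = 13.336 m; the difference is limited to 2 decimal places (4 s.f.).
Carrying full precision, 13.336 ÷ 0.88032 = 15.1490367139… m; 0.88032 has 5 s.f., so the result keeps min(4, 5) = 4 s.f.
Rounded to 4 significant figures: 15.15 m.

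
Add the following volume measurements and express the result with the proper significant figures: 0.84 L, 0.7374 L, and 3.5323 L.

0.84 L + 0.7374 L + 3.5323 L = 5.1097 L.
Addition/subtraction keeps the fewest decimal places: 0.84 → 2 decimal places, 0.7374 → 4 decimal places, 3.5323 → 4 decimal places; limit is 2.
Rounded to 2 decimal places: 5.11 L.

5.11 L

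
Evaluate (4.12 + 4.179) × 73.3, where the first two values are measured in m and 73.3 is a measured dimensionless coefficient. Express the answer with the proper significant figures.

4.12 m + 4.179 m = 8.299 m; the sum is limited to 2 decimal places (3 s.f.).
Carrying full precision, 8.299 × 73.3 = 608.3167 m; 73.3 has 3 s.f., so the result keeps min(3, 3) = 3 s.f.
Rounded to 3 significant figures: 608 m.

608 m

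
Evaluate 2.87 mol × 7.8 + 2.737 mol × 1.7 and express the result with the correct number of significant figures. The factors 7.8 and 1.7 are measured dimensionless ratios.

27 mol

2.87 × 7.8 = 22.386 → 22 mol (2 s.f., last digit at the 10^0 place).
2.737 × 1.7 = 4.6529 → 4.7 mol (2 s.f., last digit at the 10^-1 place).
Sum: 27.0389 mol; keep the coarser place, 10^0.
Result: 27 mol.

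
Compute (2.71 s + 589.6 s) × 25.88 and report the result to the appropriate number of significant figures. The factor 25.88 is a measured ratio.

1.533 × 10^4 s

2.71 s + 589.6 s = 592.31 s; the sum is limited to 1 decimal place (4 s.f.).
Carrying full precision, 592.31 × 25.88 = 15328.9828 s; 25.88 has 4 s.f., so the result keeps min(4, 4) = 4 s.f.
Rounded to 4 significant figures: 1.533 × 10^4 s.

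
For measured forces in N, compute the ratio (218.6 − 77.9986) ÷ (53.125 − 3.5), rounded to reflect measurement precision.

218.6 − 77.9986 = 140.6014, limited to 1 d.p. → 4 s.f.; 53.125 − 3.5 = 49.625, limited to 1 d.p. → 3 s.f.
Carrying full precision, 140.6014 ÷ 49.625 = 2.83327758186…; keep min(4, 3) = 3 s.f.
Rounded to 3 significant figures: 2.83.

2.83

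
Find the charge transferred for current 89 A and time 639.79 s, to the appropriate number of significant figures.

5.7 × 10⁴ C

charge transferred = 89 A × 639.79 s = 56941.31 C.
89 has 2 significant figures; 639.79 has 5.
Division/multiplication keeps the fewest: 2 significant figures.
Rounded: 5.7 × 10⁴ C.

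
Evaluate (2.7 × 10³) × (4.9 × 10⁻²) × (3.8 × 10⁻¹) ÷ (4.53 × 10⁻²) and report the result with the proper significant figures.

1.1 × 10³

(2.7 × 10³) × (4.9 × 10⁻²) × (3.8 × 10⁻¹) ÷ (4.53 × 10⁻²) = 1109.8013245…
Multiplication/division keeps the fewest significant figures: 2.7 × 10³ → 2 s.f., 4.9 × 10⁻² → 2 s.f., 3.8 × 10⁻¹ → 2 s.f., 4.53 × 10⁻² → 3 s.f.; limit is 2.
Rounded to 2 significant figures: 1.1 × 10³.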